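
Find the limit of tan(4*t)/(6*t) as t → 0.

2/3

Substitution gives 0/0.
Since tan(u)/u → 1 as u → 0, tan(4t)/(4t) → 1 and the limit is 4/6 = 2/3.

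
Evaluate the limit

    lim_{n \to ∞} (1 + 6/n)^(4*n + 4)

Let L be the limit and take ln: ln L = lim (4n + 4)·ln(1 + 6/n) = lim (4n + 4)·(6/n + O(1/n²)) = 24.
Hence L = e^(24).

e^(24)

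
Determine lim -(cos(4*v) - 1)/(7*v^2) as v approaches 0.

Direct substitution gives 0/0.
Apply L'Hôpital: lim (-4*sin(4*v))/(-14*v), still 0/0.
After 2 applications of L'Hôpital's rule the quotient is (-16*cos(4*v))/(-14); substituting v = 0 gives 8/7.

8/7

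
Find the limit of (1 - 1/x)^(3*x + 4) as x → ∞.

e^(-3)

Let L be the limit and take ln: ln L = lim (3x + 4)·ln(1 - 1/x) = lim (3x + 4)·(-1/x + O(1/x²)) = -3.
Hence L = e^(-3).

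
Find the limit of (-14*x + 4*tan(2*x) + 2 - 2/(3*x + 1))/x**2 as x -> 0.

Substitution gives 0/0; apply L'Hôpital's rule 2 times.
After differentiating numerator and denominator 2 times the quotient is (32*tan(2*x)/cos(2*x)^2 - 36/(3*x + 1)^3)/(2); at x = 0 this is -18.

-18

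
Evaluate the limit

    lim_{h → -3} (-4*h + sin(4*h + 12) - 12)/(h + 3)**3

-32/3

Direct substitution gives 0/0.
Apply L'Hôpital: lim (4*cos(4*h + 12) - 4)/(3*(h + 3)^2), still 0/0.
Apply L'Hôpital: lim (-16*sin(4*h + 12))/(6*h + 18), still 0/0.
After 3 applications of L'Hôpital's rule the quotient is (-64*cos(4*h + 12))/(6); substituting h = -3 gives -32/3.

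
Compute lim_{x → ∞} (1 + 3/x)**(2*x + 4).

e^(6)

Let L be the limit and take ln: ln L = lim (2x + 4)·ln(1 + 3/x) = lim (2x + 4)·(3/x + O(1/x²)) = 6.
Hence L = e^(6).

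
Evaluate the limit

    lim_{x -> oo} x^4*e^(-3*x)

Write as x^4/e^{3x}, an ∞/∞ form.
Exponential growth dominates any polynomial, so repeated L'Hôpital (or the standard result) gives 0.

0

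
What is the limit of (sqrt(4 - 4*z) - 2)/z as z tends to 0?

-1

Substitution gives 0/0. Multiply numerator and denominator by the conjugate √(4 - 4z) + √4.
The numerator becomes (4 - 4z) − 4 = -4z, so the expression simplifies to -4/(√(4 - 4z) + √4).
Letting z → 0 gives -4/(2√4) = -1.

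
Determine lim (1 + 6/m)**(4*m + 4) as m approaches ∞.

The base → 1 and the exponent → ∞: a 1^∞ form.
Take logarithms: (4m + 4)·ln(1 + 6/m). Since ln(1+u) ~ u for small u, this behaves like (4m)·(6/m) → 24.
So the limit is e^(24).

e^(24)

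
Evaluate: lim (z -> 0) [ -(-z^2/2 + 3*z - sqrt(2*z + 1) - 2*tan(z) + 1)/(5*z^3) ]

Substitution gives 0/0 (the numerator vanishes to order 3).
Expand each term to order z^3: the coefficient of z^3 in -2·tan(z) is -2/3 and in −√(1 + 2z) is -1/2.
Lower-order terms cancel with the polynomial part, so the numerator is (-7/6)·z^3 + o(z^3), and the limit is (-7/6)/(-5) = 7/30.

7/30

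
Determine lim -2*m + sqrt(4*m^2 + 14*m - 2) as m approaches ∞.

An ∞ − ∞ form. Rationalising with the conjugate, the difference becomes (14m - 2) / (√(4*m^2 + 14*m - 2) + 2m).
For large m the denominator behaves like 2·2m, so the quotient tends to 14/4 = 7/2.

7/2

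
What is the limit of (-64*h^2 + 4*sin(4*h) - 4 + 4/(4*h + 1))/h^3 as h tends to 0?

-896/3

Substitution gives 0/0; apply L'Hôpital's rule 3 times.
After differentiating numerator and denominator 3 times the quotient is (-256*cos(4*h) - 1536/(4*h + 1)^4)/(6); at h = 0 this is -896/3.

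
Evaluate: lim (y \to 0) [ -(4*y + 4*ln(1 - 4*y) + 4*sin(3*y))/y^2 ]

Substitution gives 0/0 (the numerator vanishes to order 2).
Expand each term to order y^2: the coefficient of y^2 in 4·sin(3y) is 0 and in 4·ln(1 - 4y) is -32.
Lower-order terms cancel with the polynomial part, so the numerator is (-32)·y^2 + o(y^2), and the limit is (-32)/(-1) = 32.

32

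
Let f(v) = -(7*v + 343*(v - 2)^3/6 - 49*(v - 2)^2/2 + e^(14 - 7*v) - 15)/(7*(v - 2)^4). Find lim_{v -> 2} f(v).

-343/24

Direct substitution gives 0/0.
Apply L'Hôpital: lim (-49*v + 343*(v - 2)^2/2 - 7*e^(14 - 7*v) + 105)/(-28*(v - 2)^3), still 0/0.
Apply L'Hôpital: lim (343*v + 49*e^(14 - 7*v) - 735)/(-84*(v - 2)^2), still 0/0.
Apply L'Hôpital: lim (343 - 343*e^(14 - 7*v))/(336 - 168*v), still 0/0.
After 4 applications of L'Hôpital's rule the quotient is (2401*e^(14 - 7*v))/(-168); substituting v = 2 gives -343/24.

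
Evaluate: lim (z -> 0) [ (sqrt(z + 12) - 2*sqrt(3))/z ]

√(3)/12

Substitution gives 0/0. Multiply numerator and denominator by the conjugate √(12 + z) + √12.
The numerator becomes (12 + z) − 12 = z, so the expression simplifies to 1/(√(12 + z) + √12).
Letting z → 0 gives 1/(2√12) = √(3)/12.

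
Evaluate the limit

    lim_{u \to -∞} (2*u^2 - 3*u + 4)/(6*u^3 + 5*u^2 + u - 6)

The denominator has degree 3 and the numerator degree 2. Dividing numerator and denominator by u^3 sends every term to 0 except the leading denominator term, so the limit is 0.

0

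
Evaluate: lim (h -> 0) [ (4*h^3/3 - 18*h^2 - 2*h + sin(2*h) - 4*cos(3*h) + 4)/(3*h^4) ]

-9/2

Substitution gives 0/0; apply L'Hôpital's rule 4 times.
After differentiating numerator and denominator 4 times the quotient is (16*sin(2*h) - 324*cos(3*h))/(72); at h = 0 this is -9/2.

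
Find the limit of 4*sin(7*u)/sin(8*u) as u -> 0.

Substitution gives 0/0.
Divide numerator and denominator by u: sin(7u)/u → 7 and sin(8u)/u → 8, so the limit is 4·7/8 = 7/2.

7/2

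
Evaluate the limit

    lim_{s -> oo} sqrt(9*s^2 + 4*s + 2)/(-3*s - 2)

For large |s|, √(9*s^2 + 4*s + 2) ≈ √9·|s| and the denominator ≈ -3s.
Since s → +∞, |s| = s, giving √9/(-3) = -1.

-1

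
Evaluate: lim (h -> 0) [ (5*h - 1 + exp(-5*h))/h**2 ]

Direct substitution gives 0/0.
Apply L'Hôpital: lim (5 - 5*e^(-5*h))/(2*h), still 0/0.
After 2 applications of L'Hôpital's rule the quotient is (25*e^(-5*h))/(2); substituting h = 0 gives 25/2.

25/2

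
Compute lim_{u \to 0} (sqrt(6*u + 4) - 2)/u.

A 0/0 form; rationalise with √(4 + 6u) + √4. This collapses the numerator to 6u, leaving 6/(√(4 + 6u) + √4) → 6/(2√4) = 3/2.

3/2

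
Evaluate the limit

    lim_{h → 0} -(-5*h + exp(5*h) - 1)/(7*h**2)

Direct substitution gives 0/0.
Apply L'Hôpital: lim (5*e^(5*h) - 5)/(-14*h), still 0/0.
After 2 applications of L'Hôpital's rule the quotient is (25*e^(5*h))/(-14); substituting h = 0 gives -25/14.

-25/14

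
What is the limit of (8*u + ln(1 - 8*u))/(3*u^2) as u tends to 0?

-32/3

Direct substitution gives 0/0.
Apply L'Hôpital: lim (8 - 8/(1 - 8*u))/(6*u), still 0/0.
After 2 applications of L'Hôpital's rule the quotient is (-64/(1 - 8*u)^2)/(6); substituting u = 0 gives -32/3.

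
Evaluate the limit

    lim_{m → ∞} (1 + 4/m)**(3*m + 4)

e^(12)

The base → 1 and the exponent → ∞: a 1^∞ form.
Take logarithms: (3m + 4)·ln(1 + 4/m). Since ln(1+u) ~ u for small u, this behaves like (3m)·(4/m) → 12.
So the limit is e^(12).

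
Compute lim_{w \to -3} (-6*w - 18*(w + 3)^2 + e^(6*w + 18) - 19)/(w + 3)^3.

Direct substitution gives 0/0.
Apply L'Hôpital: lim (-36*w + 6*e^(6*w + 18) - 114)/(3*(w + 3)^2), still 0/0.
Apply L'Hôpital: lim (36*e^(6*w + 18) - 36)/(6*w + 18), still 0/0.
After 3 applications of L'Hôpital's rule the quotient is (216*e^(6*w + 18))/(6); substituting w = -3 gives 36.

36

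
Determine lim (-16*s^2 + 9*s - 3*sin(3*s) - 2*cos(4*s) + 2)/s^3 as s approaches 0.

Substitution gives 0/0; apply L'Hôpital's rule 3 times.
After differentiating numerator and denominator 3 times the quotient is (-128*sin(4*s) + 81*cos(3*s))/(6); at s = 0 this is 27/2.

27/2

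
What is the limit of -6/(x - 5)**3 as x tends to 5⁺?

As x → 5⁺, (x - 5) → 0⁺, so (x - 5)^3 → 0⁺ and -6/(x - 5)^3 → -∞.

-∞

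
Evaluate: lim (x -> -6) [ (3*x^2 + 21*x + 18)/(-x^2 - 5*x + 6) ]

Direct substitution gives 0/0, so factor. Both numerator and denominator have (x + 6) as a factor.
After cancelling, the expression reduces to (3*x + 3)/(1 - x).
Substituting x = -6 gives -15/7.

-15/7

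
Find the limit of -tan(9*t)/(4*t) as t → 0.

-9/4

Substitution gives 0/0.
Since tan(u)/u → 1 as u → 0, tan(9t)/(9t) → 1 and the limit is 9/(-4) = -9/4.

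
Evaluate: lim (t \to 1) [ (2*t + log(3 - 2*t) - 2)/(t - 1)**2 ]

-2

Direct substitution gives 0/0.
Apply L'Hôpital: lim (2 - 2/(3 - 2*t))/(2*t - 2), still 0/0.
After 2 applications of L'Hôpital's rule the quotient is (-4/(3 - 2*t)^2)/(2); substituting t = 1 gives -2.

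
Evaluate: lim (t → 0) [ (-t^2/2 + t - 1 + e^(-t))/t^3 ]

Direct substitution gives 0/0.
Apply L'Hôpital: lim (-t + 1 - e^(-t))/(3*t^2), still 0/0.
Apply L'Hôpital: lim (-1 + e^(-t))/(6*t), still 0/0.
After 3 applications of L'Hôpital's rule the quotient is (-e^(-t))/(6); substituting t = 0 gives -1/6.

-1/6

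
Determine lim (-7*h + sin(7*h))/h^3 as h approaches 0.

Direct substitution gives 0/0.
Apply L'Hôpital: lim (7*cos(7*h) - 7)/(3*h^2), still 0/0.
Apply L'Hôpital: lim (-49*sin(7*h))/(6*h), still 0/0.
After 3 applications of L'Hôpital's rule the quotient is (-343*cos(7*h))/(6); substituting h = 0 gives -343/6.

-343/6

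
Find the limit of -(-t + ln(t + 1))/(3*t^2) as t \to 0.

Direct substitution gives 0/0.
Apply L'Hôpital: lim (-1 + 1/(t + 1))/(-6*t), still 0/0.
After 2 applications of L'Hôpital's rule the quotient is (-1/(t + 1)^2)/(-6); substituting t = 0 gives 1/6.

1/6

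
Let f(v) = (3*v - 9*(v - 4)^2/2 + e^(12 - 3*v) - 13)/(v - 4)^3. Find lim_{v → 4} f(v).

Direct substitution gives 0/0.
Apply L'Hôpital: lim (-9*v - 3*e^(12 - 3*v) + 39)/(3*(v - 4)^2), still 0/0.
Apply L'Hôpital: lim (9*e^(12 - 3*v) - 9)/(6*v - 24), still 0/0.
After 3 applications of L'Hôpital's rule the quotient is (-27*e^(12 - 3*v))/(6); substituting v = 4 gives -9/2.

-9/2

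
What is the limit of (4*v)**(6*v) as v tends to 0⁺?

1

Base → 0⁺ and exponent → 0⁺: a 0^0 form.
Take logs: 6v·ln(4v). This is 0·(−∞); rewriting as ln(4v)/(1/(6v)) and applying L'Hôpital gives 0.
Hence the limit is e^0 = 1.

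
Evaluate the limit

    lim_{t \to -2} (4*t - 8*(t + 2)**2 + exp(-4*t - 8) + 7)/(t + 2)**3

Direct substitution gives 0/0.
Apply L'Hôpital: lim (-16*t - 4*e^(-4*t - 8) - 28)/(3*(t + 2)^2), still 0/0.
Apply L'Hôpital: lim (16*e^(-4*t - 8) - 16)/(6*t + 12), still 0/0.
After 3 applications of L'Hôpital's rule the quotient is (-64*e^(-4*t - 8))/(6); substituting t = -2 gives -32/3.

-32/3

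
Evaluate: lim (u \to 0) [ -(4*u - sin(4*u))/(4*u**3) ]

Direct substitution gives 0/0.
Apply L'Hôpital: lim (4 - 4*cos(4*u))/(-12*u^2), still 0/0.
Apply L'Hôpital: lim (16*sin(4*u))/(-24*u), still 0/0.
After 3 applications of L'Hôpital's rule the quotient is (64*cos(4*u))/(-24); substituting u = 0 gives -8/3.

-8/3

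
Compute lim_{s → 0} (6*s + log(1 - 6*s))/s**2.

Direct substitution gives 0/0.
Apply L'Hôpital: lim (6 - 6/(1 - 6*s))/(2*s), still 0/0.
After 2 applications of L'Hôpital's rule the quotient is (-36/(1 - 6*s)^2)/(2); substituting s = 0 gives -18.

-18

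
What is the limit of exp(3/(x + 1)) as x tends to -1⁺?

∞

As x → -1⁺, 3/(x + 1) → +∞, so e^(3/(x + 1)) → ∞.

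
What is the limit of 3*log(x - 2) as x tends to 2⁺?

-∞

As x → 2⁺, x - 2 → 0⁺ and ln(x - 2) → −∞.
Multiplying by 3 gives -∞.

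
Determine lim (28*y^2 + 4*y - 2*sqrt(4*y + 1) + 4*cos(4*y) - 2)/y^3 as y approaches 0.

-8

Substitution gives 0/0 (the numerator vanishes to order 3).
Expand each term to order y^3: the coefficient of y^3 in 4·cos(4y) is 0 and in -2·√(1 + 4y) is -8.
Lower-order terms cancel with the polynomial part, so the numerator is (-8)·y^3 + o(y^3), and the limit is (-8)/(1) = -8.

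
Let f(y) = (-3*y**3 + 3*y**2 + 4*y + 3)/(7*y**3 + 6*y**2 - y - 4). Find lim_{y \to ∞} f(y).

-3/7

Numerator and denominator both have degree 3.
Dividing every term by y^3, all lower-order terms vanish and the limit is the ratio of leading coefficients, -3/(7) = -3/7.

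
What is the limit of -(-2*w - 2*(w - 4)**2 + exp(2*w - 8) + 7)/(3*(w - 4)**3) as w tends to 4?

Direct substitution gives 0/0.
Apply L'Hôpital: lim (-4*w + 2*e^(2*w - 8) + 14)/(-9*(w - 4)^2), still 0/0.
Apply L'Hôpital: lim (4*e^(2*w - 8) - 4)/(72 - 18*w), still 0/0.
After 3 applications of L'Hôpital's rule the quotient is (8*e^(2*w - 8))/(-18); substituting w = 4 gives -4/9.

-4/9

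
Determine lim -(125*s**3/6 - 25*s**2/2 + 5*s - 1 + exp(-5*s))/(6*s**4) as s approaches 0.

Direct substitution gives 0/0.
Apply L'Hôpital: lim (125*s^2/2 - 25*s + 5 - 5*e^(-5*s))/(-24*s^3), still 0/0.
Apply L'Hôpital: lim (125*s - 25 + 25*e^(-5*s))/(-72*s^2), still 0/0.
Apply L'Hôpital: lim (125 - 125*e^(-5*s))/(-144*s), still 0/0.
After 4 applications of L'Hôpital's rule the quotient is (625*e^(-5*s))/(-144); substituting s = 0 gives -625/144.

-625/144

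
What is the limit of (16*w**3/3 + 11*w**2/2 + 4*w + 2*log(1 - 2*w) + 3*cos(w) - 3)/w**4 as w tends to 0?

-63/8

Substitution gives 0/0; apply L'Hôpital's rule 4 times.
After differentiating numerator and denominator 4 times the quotient is (3*cos(w) - 192/(2*w - 1)^4)/(24); at w = 0 this is -63/8.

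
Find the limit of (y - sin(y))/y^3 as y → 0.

1/6

Direct substitution gives 0/0.
Apply L'Hôpital: lim (1 - cos(y))/(3*y^2), still 0/0.
Apply L'Hôpital: lim (sin(y))/(6*y), still 0/0.
After 3 applications of L'Hôpital's rule the quotient is (cos(y))/(6); substituting y = 0 gives 1/6.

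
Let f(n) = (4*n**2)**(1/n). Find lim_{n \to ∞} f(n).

Base → ∞ and exponent → 0: an ∞^0 form.
Take logs: (1/n)·ln(4·n^2) = (ln 4 + 2·ln n)/n → 0.
So the limit is e^0 = 1.

1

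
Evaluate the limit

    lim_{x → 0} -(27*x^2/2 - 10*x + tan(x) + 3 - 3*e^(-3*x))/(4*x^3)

Substitution gives 0/0; apply L'Hôpital's rule 3 times.
After differentiating numerator and denominator 3 times the quotient is (((6*tan(x)^2 + 2)*e^(3*x)/cos(x)^2 + 81)*e^(-3*x))/(-24); at x = 0 this is -83/24.

-83/24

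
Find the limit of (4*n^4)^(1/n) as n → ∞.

1

Base → ∞ and exponent → 0: an ∞^0 form.
Take logs: (1/n)·ln(4·n^4) = (ln 4 + 4·ln n)/n → 0.
So the limit is e^0 = 1.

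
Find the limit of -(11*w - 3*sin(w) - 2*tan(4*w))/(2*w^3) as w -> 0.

253/12

Substitution gives 0/0; apply L'Hôpital's rule 3 times.
After differentiating numerator and denominator 3 times the quotient is (3*cos(w) - 768*tan(4*w)^4 - 1024*tan(4*w)^2 - 256)/(-12); at w = 0 this is 253/12.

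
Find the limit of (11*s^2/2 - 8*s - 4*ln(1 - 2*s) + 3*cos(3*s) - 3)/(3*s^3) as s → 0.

Substitution gives 0/0 (the numerator vanishes to order 3).
Expand each term to order s^3: the coefficient of s^3 in -4·ln(1 - 2s) is 32/3 and in 3·cos(3s) is 0.
Lower-order terms cancel with the polynomial part, so the numerator is (32/3)·s^3 + o(s^3), and the limit is (32/3)/(3) = 32/9.

32/9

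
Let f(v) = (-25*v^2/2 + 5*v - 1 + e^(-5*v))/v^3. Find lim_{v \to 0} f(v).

-125/6

Direct substitution gives 0/0.
Apply L'Hôpital: lim (-25*v + 5 - 5*e^(-5*v))/(3*v^2), still 0/0.
Apply L'Hôpital: lim (-25 + 25*e^(-5*v))/(6*v), still 0/0.
After 3 applications of L'Hôpital's rule the quotient is (-125*e^(-5*v))/(6); substituting v = 0 gives -125/6.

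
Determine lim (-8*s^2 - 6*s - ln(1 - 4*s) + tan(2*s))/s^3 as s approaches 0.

24

Substitution gives 0/0; apply L'Hôpital's rule 3 times.
After differentiating numerator and denominator 3 times the quotient is (48*tan(2*s)^2/cos(2*s)^2 + 16/cos(2*s)^2 - 128/(4*s - 1)^3)/(6); at s = 0 this is 24.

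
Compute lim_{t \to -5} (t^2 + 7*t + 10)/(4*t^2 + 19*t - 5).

1/7

At t = -5 both the top and bottom vanish — a removable singularity. Factoring out (t + 5) from each leaves (t + 2)/(4*t - 1), which at t = -5 equals 1/7.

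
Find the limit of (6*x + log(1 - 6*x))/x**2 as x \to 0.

-18

Direct substitution gives 0/0.
Apply L'Hôpital: lim (6 - 6/(1 - 6*x))/(2*x), still 0/0.
After 2 applications of L'Hôpital's rule the quotient is (-36/(1 - 6*x)^2)/(2); substituting x = 0 gives -18.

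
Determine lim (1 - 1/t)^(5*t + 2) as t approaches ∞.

The base → 1 and the exponent → ∞: a 1^∞ form.
Take logarithms: (5t + 2)·ln(1 - 1/t). Since ln(1+u) ~ u for small u, this behaves like (5t)·(-1/t) → -5.
So the limit is e^(-5).

e^(-5)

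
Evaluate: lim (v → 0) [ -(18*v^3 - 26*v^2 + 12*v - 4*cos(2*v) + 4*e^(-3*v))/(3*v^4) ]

Substitution gives 0/0 (the numerator vanishes to order 4).
Expand each term to order v^4: the coefficient of v^4 in -4·cos(2v) is -8/3 and in 4·e^(-3v) is 27/2.
Lower-order terms cancel with the polynomial part, so the numerator is (65/6)·v^4 + o(v^4), and the limit is (65/6)/(-3) = -65/18.

-65/18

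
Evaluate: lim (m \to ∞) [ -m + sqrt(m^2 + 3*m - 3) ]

3/2

An ∞ − ∞ form. Rationalising with the conjugate, the difference becomes (3m - 3) / (√(m^2 + 3*m - 3) + m).
For large m the denominator behaves like 2·m, so the quotient tends to 3/2 = 3/2.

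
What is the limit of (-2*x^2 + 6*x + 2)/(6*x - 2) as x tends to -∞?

The numerator has higher degree (2 > 1); the quotient behaves like (-2/(6))·x^1 for large |x|.
As x → −∞ this diverges to ∞.

∞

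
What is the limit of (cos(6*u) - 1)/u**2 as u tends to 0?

Direct substitution gives 0/0.
Apply L'Hôpital: lim (-6*sin(6*u))/(2*u), still 0/0.
After 2 applications of L'Hôpital's rule the quotient is (-36*cos(6*u))/(2); substituting u = 0 gives -18.

-18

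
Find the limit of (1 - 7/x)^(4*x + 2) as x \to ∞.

Write it as [(1 - 7/x)^x]^(4) · (1 - 7/x)^(2). The bracketed term tends to e^(-7) and the second factor to 1, so the limit is e^(-28).

e^(-28)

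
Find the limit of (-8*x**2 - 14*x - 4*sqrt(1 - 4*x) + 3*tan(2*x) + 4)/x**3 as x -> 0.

Substitution gives 0/0; apply L'Hôpital's rule 3 times.
After differentiating numerator and denominator 3 times the quotient is (144*tan(2*x)^2/cos(2*x)^2 + 48/cos(2*x)^2 + 96/(1 - 4*x)^(5/2))/(6); at x = 0 this is 24.

24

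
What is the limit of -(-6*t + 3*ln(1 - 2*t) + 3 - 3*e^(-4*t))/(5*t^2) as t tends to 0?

6

Substitution gives 0/0 (the numerator vanishes to order 2).
Expand each term to order t^2: the coefficient of t^2 in 3·ln(1 - 2t) is -6 and in -3·e^(-4t) is -24.
Lower-order terms cancel with the polynomial part, so the numerator is (-30)·t^2 + o(t^2), and the limit is (-30)/(-5) = 6.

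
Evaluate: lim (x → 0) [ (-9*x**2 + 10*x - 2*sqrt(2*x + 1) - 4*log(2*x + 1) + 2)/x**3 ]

Substitution gives 0/0 (the numerator vanishes to order 3).
Expand each term to order x^3: the coefficient of x^3 in -4·ln(1 + 2x) is -32/3 and in -2·√(1 + 2x) is -1.
Lower-order terms cancel with the polynomial part, so the numerator is (-35/3)·x^3 + o(x^3), and the limit is (-35/3)/(1) = -35/3.

-35/3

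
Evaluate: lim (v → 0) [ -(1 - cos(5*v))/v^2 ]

Substitution gives 0/0.
Use (1 − cos u)/u² → 1/2 with u = 5v: the limit is 5²/(2·(-1)) = -25/2.

-25/2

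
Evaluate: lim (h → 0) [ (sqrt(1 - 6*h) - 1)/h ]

-3

Substitution gives 0/0. Multiply numerator and denominator by the conjugate √(1 - 6h) + √1.
The numerator becomes (1 - 6h) − 1 = -6h, so the expression simplifies to -6/(√(1 - 6h) + √1).
Letting h → 0 gives -6/(2√1) = -3.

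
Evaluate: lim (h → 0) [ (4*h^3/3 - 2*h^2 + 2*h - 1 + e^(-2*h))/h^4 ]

Direct substitution gives 0/0.
Apply L'Hôpital: lim (4*h^2 - 4*h + 2 - 2*e^(-2*h))/(4*h^3), still 0/0.
Apply L'Hôpital: lim (8*h - 4 + 4*e^(-2*h))/(12*h^2), still 0/0.
Apply L'Hôpital: lim (8 - 8*e^(-2*h))/(24*h), still 0/0.
After 4 applications of L'Hôpital's rule the quotient is (16*e^(-2*h))/(24); substituting h = 0 gives 2/3.

2/3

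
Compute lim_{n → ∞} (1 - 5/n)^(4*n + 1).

e^(-20)

Write it as [(1 - 5/n)^n]^(4) · (1 - 5/n)^(1). The bracketed term tends to e^(-5) and the second factor to 1, so the limit is e^(-20).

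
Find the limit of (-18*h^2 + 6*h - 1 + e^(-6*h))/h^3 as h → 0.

-36

Direct substitution gives 0/0.
Apply L'Hôpital: lim (-36*h + 6 - 6*e^(-6*h))/(3*h^2), still 0/0.
Apply L'Hôpital: lim (-36 + 36*e^(-6*h))/(6*h), still 0/0.
After 3 applications of L'Hôpital's rule the quotient is (-216*e^(-6*h))/(6); substituting h = 0 gives -36.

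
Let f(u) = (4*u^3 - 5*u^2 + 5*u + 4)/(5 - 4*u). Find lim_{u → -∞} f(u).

-∞

The numerator has higher degree (3 > 1); the quotient behaves like (4/(-4))·u^2 for large |u|.
As u → −∞ this diverges to -∞.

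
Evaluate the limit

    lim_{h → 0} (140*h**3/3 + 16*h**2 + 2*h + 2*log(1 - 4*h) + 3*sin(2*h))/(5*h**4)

Substitution gives 0/0 (the numerator vanishes to order 4).
Expand each term to order h^4: the coefficient of h^4 in 2·ln(1 - 4h) is -128 and in 3·sin(2h) is 0.
Lower-order terms cancel with the polynomial part, so the numerator is (-128)·h^4 + o(h^4), and the limit is (-128)/(5) = -128/5.

-128/5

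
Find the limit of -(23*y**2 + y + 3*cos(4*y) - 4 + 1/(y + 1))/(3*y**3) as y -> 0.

1/3

Substitution gives 0/0; apply L'Hôpital's rule 3 times.
After differentiating numerator and denominator 3 times the quotient is (192*sin(4*y) - 6/(y + 1)^4)/(-18); at y = 0 this is 1/3.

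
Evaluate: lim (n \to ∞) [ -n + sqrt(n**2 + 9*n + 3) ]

9/2

This has the form ∞ − ∞. Multiply and divide by the conjugate √(n^2 + 9*n + 3) + n.
That gives (9n + 3) / (√(n^2 + 9*n + 3) + n).
Divide numerator and denominator by n: the limit is 9/(2·1) = 9/2.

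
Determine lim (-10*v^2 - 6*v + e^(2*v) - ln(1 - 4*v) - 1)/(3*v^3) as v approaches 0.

68/9

Substitution gives 0/0 (the numerator vanishes to order 3).
Expand each term to order v^3: the coefficient of v^3 in e^(2v) is 4/3 and in −ln(1 - 4v) is 64/3.
Lower-order terms cancel with the polynomial part, so the numerator is (68/3)·v^3 + o(v^3), and the limit is (68/3)/(3) = 68/9.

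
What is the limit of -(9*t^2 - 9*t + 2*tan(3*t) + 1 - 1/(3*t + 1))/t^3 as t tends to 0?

Substitution gives 0/0 (the numerator vanishes to order 3).
Expand each term to order t^3: the coefficient of t^3 in 2·tan(3t) is 18 and in −1/(1 + 3t) is 27.
Lower-order terms cancel with the polynomial part, so the numerator is (45)·t^3 + o(t^3), and the limit is (45)/(-1) = -45.

-45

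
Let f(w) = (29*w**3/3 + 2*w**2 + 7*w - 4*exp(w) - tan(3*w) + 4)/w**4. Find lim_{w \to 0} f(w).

-1/6

Substitution gives 0/0; apply L'Hôpital's rule 4 times.
After differentiating numerator and denominator 4 times the quotient is (-4*e^(w) - 1944*tan(3*w)^5 - 3240*tan(3*w)^3 - 1296*tan(3*w))/(24); at w = 0 this is -1/6.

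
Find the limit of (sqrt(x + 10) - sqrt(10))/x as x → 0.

A 0/0 form; rationalise with √(10 + x) + √10. This collapses the numerator to x, leaving 1/(√(10 + x) + √10) → 1/(2√10) = √(10)/20.

√(10)/20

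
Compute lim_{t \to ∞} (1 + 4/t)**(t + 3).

e^(4)

Let L be the limit and take ln: ln L = lim (t + 3)·ln(1 + 4/t) = lim (t + 3)·(4/t + O(1/t²)) = 4.
Hence L = e^(4).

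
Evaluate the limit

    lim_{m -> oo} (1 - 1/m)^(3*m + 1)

e^(-3)

Let L be the limit and take ln: ln L = lim (3m + 1)·ln(1 - 1/m) = lim (3m + 1)·(-1/m + O(1/m²)) = -3.
Hence L = e^(-3).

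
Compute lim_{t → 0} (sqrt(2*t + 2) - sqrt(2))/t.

√(2)/2

A 0/0 form; rationalise with √(2 + 2t) + √2. This collapses the numerator to 2t, leaving 2/(√(2 + 2t) + √2) → 2/(2√2) = √(2)/2.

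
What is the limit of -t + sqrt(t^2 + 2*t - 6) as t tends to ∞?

1

This has the form ∞ − ∞. Multiply and divide by the conjugate √(t^2 + 2*t - 6) + t.
That gives (2t - 6) / (√(t^2 + 2*t - 6) + t).
Divide numerator and denominator by t: the limit is 2/(2·1) = 1.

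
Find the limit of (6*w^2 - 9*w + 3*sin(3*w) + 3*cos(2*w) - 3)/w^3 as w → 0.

Substitution gives 0/0 (the numerator vanishes to order 3).
Expand each term to order w^3: the coefficient of w^3 in 3·sin(3w) is -27/2 and in 3·cos(2w) is 0.
Lower-order terms cancel with the polynomial part, so the numerator is (-27/2)·w^3 + o(w^3), and the limit is (-27/2)/(1) = -27/2.

-27/2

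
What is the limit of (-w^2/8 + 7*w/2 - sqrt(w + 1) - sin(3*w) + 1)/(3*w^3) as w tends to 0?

71/48

Substitution gives 0/0; apply L'Hôpital's rule 3 times.
After differentiating numerator and denominator 3 times the quotient is (27*cos(3*w) - 3/(8*(w + 1)^(5/2)))/(18); at w = 0 this is 71/48.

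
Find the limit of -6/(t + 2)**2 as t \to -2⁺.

-∞

As t → -2⁺, (t + 2) → 0⁺, so (t + 2)^2 → 0⁺ and -6/(t + 2)^2 → -∞.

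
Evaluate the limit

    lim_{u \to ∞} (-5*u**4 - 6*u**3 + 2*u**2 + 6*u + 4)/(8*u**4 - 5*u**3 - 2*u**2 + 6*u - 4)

Numerator and denominator both have degree 4.
Dividing every term by u^4, all lower-order terms vanish and the limit is the ratio of leading coefficients, -5/(8) = -5/8.

-5/8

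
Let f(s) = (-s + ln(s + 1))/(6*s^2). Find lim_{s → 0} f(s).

Direct substitution gives 0/0.
Apply L'Hôpital: lim (-1 + 1/(s + 1))/(12*s), still 0/0.
After 2 applications of L'Hôpital's rule the quotient is (-1/(s + 1)^2)/(12); substituting s = 0 gives -1/12.

-1/12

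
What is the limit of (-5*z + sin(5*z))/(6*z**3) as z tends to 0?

Direct substitution gives 0/0.
Apply L'Hôpital: lim (5*cos(5*z) - 5)/(18*z^2), still 0/0.
Apply L'Hôpital: lim (-25*sin(5*z))/(36*z), still 0/0.
After 3 applications of L'Hôpital's rule the quotient is (-125*cos(5*z))/(36); substituting z = 0 gives -125/36.

-125/36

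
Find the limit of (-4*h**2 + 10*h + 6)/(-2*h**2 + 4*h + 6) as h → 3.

7/4

At h = 3 both the top and bottom vanish — a removable singularity. Factoring out (h - 3) from each leaves (-4*h - 2)/(-2*h - 2), which at h = 3 equals 7/4.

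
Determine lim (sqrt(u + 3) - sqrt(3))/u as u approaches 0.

A 0/0 form; rationalise with √(3 + u) + √3. This collapses the numerator to u, leaving 1/(√(3 + u) + √3) → 1/(2√3) = √(3)/6.

√(3)/6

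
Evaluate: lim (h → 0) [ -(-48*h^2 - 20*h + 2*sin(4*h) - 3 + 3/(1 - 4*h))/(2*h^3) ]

Substitution gives 0/0 (the numerator vanishes to order 3).
Expand each term to order h^3: the coefficient of h^3 in 2·sin(4h) is -64/3 and in 3·1/(1 - 4h) is 192.
Lower-order terms cancel with the polynomial part, so the numerator is (512/3)·h^3 + o(h^3), and the limit is (512/3)/(-2) = -256/3.

-256/3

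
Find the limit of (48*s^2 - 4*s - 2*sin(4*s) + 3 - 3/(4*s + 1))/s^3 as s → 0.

640/3

Substitution gives 0/0 (the numerator vanishes to order 3).
Expand each term to order s^3: the coefficient of s^3 in -2·sin(4s) is 64/3 and in -3·1/(1 + 4s) is 192.
Lower-order terms cancel with the polynomial part, so the numerator is (640/3)·s^3 + o(s^3), and the limit is (640/3)/(1) = 640/3.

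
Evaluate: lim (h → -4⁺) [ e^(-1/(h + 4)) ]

As h → -4⁺, -1/(h + 4) → −∞, so e^(-1/(h + 4)) → 0.

0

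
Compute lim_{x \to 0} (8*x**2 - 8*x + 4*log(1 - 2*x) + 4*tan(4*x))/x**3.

224/3

Substitution gives 0/0 (the numerator vanishes to order 3).
Expand each term to order x^3: the coefficient of x^3 in 4·tan(4x) is 256/3 and in 4·ln(1 - 2x) is -32/3.
Lower-order terms cancel with the polynomial part, so the numerator is (224/3)·x^3 + o(x^3), and the limit is (224/3)/(1) = 224/3.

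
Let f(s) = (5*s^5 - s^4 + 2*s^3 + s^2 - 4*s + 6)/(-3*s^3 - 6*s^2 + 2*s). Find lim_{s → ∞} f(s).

-∞

The numerator has higher degree (5 > 3); the quotient behaves like (5/(-3))·s^2 for large |s|.
As s → +∞ this diverges to -∞.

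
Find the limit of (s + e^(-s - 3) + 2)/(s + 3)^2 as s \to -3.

Direct substitution gives 0/0.
Apply L'Hôpital: lim (1 - e^(-s - 3))/(2*s + 6), still 0/0.
After 2 applications of L'Hôpital's rule the quotient is (e^(-s - 3))/(2); substituting s = -3 gives 1/2.

1/2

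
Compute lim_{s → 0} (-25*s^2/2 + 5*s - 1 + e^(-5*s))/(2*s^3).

Direct substitution gives 0/0.
Apply L'Hôpital: lim (-25*s + 5 - 5*e^(-5*s))/(6*s^2), still 0/0.
Apply L'Hôpital: lim (-25 + 25*e^(-5*s))/(12*s), still 0/0.
After 3 applications of L'Hôpital's rule the quotient is (-125*e^(-5*s))/(12); substituting s = 0 gives -125/12.

-125/12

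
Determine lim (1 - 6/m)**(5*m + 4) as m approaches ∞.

e^(-30)

Let L be the limit and take ln: ln L = lim (5m + 4)·ln(1 - 6/m) = lim (5m + 4)·(-6/m + O(1/m²)) = -30.
Hence L = e^(-30).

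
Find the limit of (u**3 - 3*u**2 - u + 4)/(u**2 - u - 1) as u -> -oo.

The numerator has higher degree (3 > 2); the quotient behaves like (1/(1))·u^1 for large |u|.
As u → −∞ this diverges to -∞.

-∞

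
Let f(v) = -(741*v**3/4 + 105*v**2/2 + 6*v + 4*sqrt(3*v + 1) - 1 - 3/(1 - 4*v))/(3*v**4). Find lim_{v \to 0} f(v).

8327/32

Substitution gives 0/0; apply L'Hôpital's rule 4 times.
After differentiating numerator and denominator 4 times the quotient is (18432/(4*v - 1)^5 - 1215/(4*(3*v + 1)^(7/2)))/(-72); at v = 0 this is 8327/32.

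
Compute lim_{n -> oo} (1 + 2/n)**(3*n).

Write it as [(1 + 2/n)^n]^(3) · (1 + 2/n)^(0). The bracketed term tends to e^(2) and the second factor to 1, so the limit is e^(6).

e^(6)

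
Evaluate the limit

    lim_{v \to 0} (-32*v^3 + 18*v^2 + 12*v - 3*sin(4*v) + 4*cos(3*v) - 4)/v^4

Substitution gives 0/0 (the numerator vanishes to order 4).
Expand each term to order v^4: the coefficient of v^4 in 4·cos(3v) is 27/2 and in -3·sin(4v) is 0.
Lower-order terms cancel with the polynomial part, so the numerator is (27/2)·v^4 + o(v^4), and the limit is (27/2)/(1) = 27/2.

27/2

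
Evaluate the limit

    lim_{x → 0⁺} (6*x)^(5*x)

1

Base → 0⁺ and exponent → 0⁺: a 0^0 form.
Take logs: 5x·ln(6x). This is 0·(−∞); rewriting as ln(6x)/(1/(5x)) and applying L'Hôpital gives 0.
Hence the limit is e^0 = 1.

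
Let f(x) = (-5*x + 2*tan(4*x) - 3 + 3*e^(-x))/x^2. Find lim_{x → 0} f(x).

3/2

Substitution gives 0/0; apply L'Hôpital's rule 2 times.
After differentiating numerator and denominator 2 times the quotient is (64*tan(4*x)/cos(4*x)^2 + 3*e^(-x))/(2); at x = 0 this is 3/2.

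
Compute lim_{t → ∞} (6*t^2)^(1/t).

Base → ∞ and exponent → 0: an ∞^0 form.
Take logs: (1/t)·ln(6·t^2) = (ln 6 + 2·ln t)/t → 0.
So the limit is e^0 = 1.

1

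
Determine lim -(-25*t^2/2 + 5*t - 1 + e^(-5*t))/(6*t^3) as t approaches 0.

Direct substitution gives 0/0.
Apply L'Hôpital: lim (-25*t + 5 - 5*e^(-5*t))/(-18*t^2), still 0/0.
Apply L'Hôpital: lim (-25 + 25*e^(-5*t))/(-36*t), still 0/0.
After 3 applications of L'Hôpital's rule the quotient is (-125*e^(-5*t))/(-36); substituting t = 0 gives 125/36.

125/36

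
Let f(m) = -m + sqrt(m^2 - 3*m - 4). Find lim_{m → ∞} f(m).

-3/2

This has the form ∞ − ∞. Multiply and divide by the conjugate √(m^2 - 3*m - 4) + m.
That gives (-3m - 4) / (√(m^2 - 3*m - 4) + m).
Divide numerator and denominator by m: the limit is -3/(2·1) = -3/2.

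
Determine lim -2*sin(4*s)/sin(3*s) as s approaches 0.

-8/3

Substitution gives 0/0.
Divide numerator and denominator by s: sin(4s)/s → 4 and sin(3s)/s → 3, so the limit is -2·4/3 = -8/3.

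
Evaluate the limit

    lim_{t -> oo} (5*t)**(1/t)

1

Base → ∞ and exponent → 0: an ∞^0 form.
Take logs: (1/t)·ln(5·t^1) = (ln 5 + 1·ln t)/t → 0.
So the limit is e^0 = 1.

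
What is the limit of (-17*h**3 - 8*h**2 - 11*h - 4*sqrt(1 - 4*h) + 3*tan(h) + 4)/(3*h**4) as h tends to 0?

Substitution gives 0/0 (the numerator vanishes to order 4).
Expand each term to order h^4: the coefficient of h^4 in 3·tan(h) is 0 and in -4·√(1 - 4h) is 40.
Lower-order terms cancel with the polynomial part, so the numerator is (40)·h^4 + o(h^4), and the limit is (40)/(3) = 40/3.

40/3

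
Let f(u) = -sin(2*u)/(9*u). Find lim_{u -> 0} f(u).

Substitution gives 0/0.
Write it as (2/(-9))·sin(2u)/(2u); since sin(θ)/θ → 1, the limit is -2/9.

-2/9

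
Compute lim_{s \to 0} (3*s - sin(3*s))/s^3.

9/2

Direct substitution gives 0/0.
Apply L'Hôpital: lim (3 - 3*cos(3*s))/(3*s^2), still 0/0.
Apply L'Hôpital: lim (9*sin(3*s))/(6*s), still 0/0.
After 3 applications of L'Hôpital's rule the quotient is (27*cos(3*s))/(6); substituting s = 0 gives 9/2.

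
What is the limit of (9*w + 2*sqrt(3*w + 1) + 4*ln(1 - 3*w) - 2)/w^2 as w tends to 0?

-81/4

Substitution gives 0/0 (the numerator vanishes to order 2).
Expand each term to order w^2: the coefficient of w^2 in 2·√(1 + 3w) is -9/4 and in 4·ln(1 - 3w) is -18.
Lower-order terms cancel with the polynomial part, so the numerator is (-81/4)·w^2 + o(w^2), and the limit is (-81/4)/(1) = -81/4.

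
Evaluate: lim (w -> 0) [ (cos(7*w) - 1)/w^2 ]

Direct substitution gives 0/0.
Apply L'Hôpital: lim (-7*sin(7*w))/(2*w), still 0/0.
After 2 applications of L'Hôpital's rule the quotient is (-49*cos(7*w))/(2); substituting w = 0 gives -49/2.

-49/2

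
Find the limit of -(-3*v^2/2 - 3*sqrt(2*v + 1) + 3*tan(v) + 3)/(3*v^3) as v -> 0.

Substitution gives 0/0; apply L'Hôpital's rule 3 times.
After differentiating numerator and denominator 3 times the quotient is (18*tan(v)^2/cos(v)^2 + 6/cos(v)^2 - 9/(2*v + 1)^(5/2))/(-18); at v = 0 this is 1/6.

1/6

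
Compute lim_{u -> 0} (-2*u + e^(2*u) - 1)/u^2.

2

Direct substitution gives 0/0.
Apply L'Hôpital: lim (2*e^(2*u) - 2)/(2*u), still 0/0.
After 2 applications of L'Hôpital's rule the quotient is (4*e^(2*u))/(2); substituting u = 0 gives 2.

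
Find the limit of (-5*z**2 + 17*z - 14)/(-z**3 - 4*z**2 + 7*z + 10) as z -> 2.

1/7

Since z = 2 makes numerator and denominator zero, (z - 2) divides both.
Cancelling it gives (7 - 5*z)/(-z^2 - 6*z - 5); now plug in z = 2 to get 1/7.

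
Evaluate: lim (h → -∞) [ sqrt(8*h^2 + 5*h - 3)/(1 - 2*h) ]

For large |h|, √(8*h^2 + 5*h - 3) ≈ √8·|h| and the denominator ≈ -2h.
Since h → −∞, |h| = −h, giving −√8/(-2) = √(2).

√(2)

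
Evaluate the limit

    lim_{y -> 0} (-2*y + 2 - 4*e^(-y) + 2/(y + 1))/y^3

Substitution gives 0/0; apply L'Hôpital's rule 3 times.
After differentiating numerator and denominator 3 times the quotient is (4*e^(-y) - 12/(y + 1)^4)/(6); at y = 0 this is -4/3.

-4/3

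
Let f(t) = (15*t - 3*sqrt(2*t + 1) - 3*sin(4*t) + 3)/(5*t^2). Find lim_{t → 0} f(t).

3/10

Substitution gives 0/0; apply L'Hôpital's rule 2 times.
After differentiating numerator and denominator 2 times the quotient is (48*sin(4*t) + 3/(2*t + 1)^(3/2))/(10); at t = 0 this is 3/10.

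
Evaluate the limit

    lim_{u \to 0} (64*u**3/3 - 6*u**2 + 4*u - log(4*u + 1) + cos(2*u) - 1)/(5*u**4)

Substitution gives 0/0; apply L'Hôpital's rule 4 times.
After differentiating numerator and denominator 4 times the quotient is (16*cos(2*u) + 1536/(4*u + 1)^4)/(120); at u = 0 this is 194/15.

194/15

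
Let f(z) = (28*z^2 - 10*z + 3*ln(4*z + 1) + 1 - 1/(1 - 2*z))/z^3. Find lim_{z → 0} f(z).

Substitution gives 0/0 (the numerator vanishes to order 3).
Expand each term to order z^3: the coefficient of z^3 in −1/(1 - 2z) is -8 and in 3·ln(1 + 4z) is 64.
Lower-order terms cancel with the polynomial part, so the numerator is (56)·z^3 + o(z^3), and the limit is (56)/(1) = 56.

56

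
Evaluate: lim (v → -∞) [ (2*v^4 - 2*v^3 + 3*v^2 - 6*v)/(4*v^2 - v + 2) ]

∞

The numerator has higher degree (4 > 2); the quotient behaves like (2/(4))·v^2 for large |v|.
As v → −∞ this diverges to ∞.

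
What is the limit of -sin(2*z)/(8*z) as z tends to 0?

-1/4

Substitution gives 0/0.
Write it as (2/(-8))·sin(2z)/(2z); since sin(u)/u → 1, the limit is -1/4.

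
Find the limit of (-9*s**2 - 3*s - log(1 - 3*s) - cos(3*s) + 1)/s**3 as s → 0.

9

Substitution gives 0/0 (the numerator vanishes to order 3).
Expand each term to order s^3: the coefficient of s^3 in −cos(3s) is 0 and in −ln(1 - 3s) is 9.
Lower-order terms cancel with the polynomial part, so the numerator is (9)·s^3 + o(s^3), and the limit is (9)/(1) = 9.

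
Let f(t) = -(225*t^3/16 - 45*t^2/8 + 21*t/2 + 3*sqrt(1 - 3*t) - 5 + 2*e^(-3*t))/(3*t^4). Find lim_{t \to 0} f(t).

117/128

Substitution gives 0/0; apply L'Hôpital's rule 4 times.
After differentiating numerator and denominator 4 times the quotient is (162*e^(-3*t) - 3645/(16*(1 - 3*t)^(7/2)))/(-72); at t = 0 this is 117/128.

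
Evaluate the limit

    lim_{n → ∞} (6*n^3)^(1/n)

Base → ∞ and exponent → 0: an ∞^0 form.
Take logs: (1/n)·ln(6·n^3) = (ln 6 + 3·ln n)/n → 0.
So the limit is e^0 = 1.

1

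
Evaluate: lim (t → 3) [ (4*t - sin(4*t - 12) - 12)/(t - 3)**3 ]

32/3

Direct substitution gives 0/0.
Apply L'Hôpital: lim (4 - 4*cos(4*t - 12))/(3*(t - 3)^2), still 0/0.
Apply L'Hôpital: lim (16*sin(4*t - 12))/(6*t - 18), still 0/0.
After 3 applications of L'Hôpital's rule the quotient is (64*cos(4*t - 12))/(6); substituting t = 3 gives 32/3.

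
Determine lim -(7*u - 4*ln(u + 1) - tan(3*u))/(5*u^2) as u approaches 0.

-2/5

Substitution gives 0/0; apply L'Hôpital's rule 2 times.
After differentiating numerator and denominator 2 times the quotient is (-18*tan(3*u)/cos(3*u)^2 + 4/(u + 1)^2)/(-10); at u = 0 this is -2/5.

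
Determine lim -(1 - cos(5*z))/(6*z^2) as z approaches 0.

Substitution gives 0/0.
Use (1 − cos u)/u² → 1/2 with u = 5z: the limit is 5²/(2·(-6)) = -25/12.

-25/12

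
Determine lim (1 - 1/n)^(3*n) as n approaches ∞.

The base → 1 and the exponent → ∞: a 1^∞ form.
Take logarithms: (3n)·ln(1 - 1/n). Since ln(1+u) ~ u for small u, this behaves like (3n)·(-1/n) → -3.
So the limit is e^(-3).

e^(-3)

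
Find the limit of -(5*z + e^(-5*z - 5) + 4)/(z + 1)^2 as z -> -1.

-25/2

Direct substitution gives 0/0.
Apply L'Hôpital: lim (5 - 5*e^(-5*z - 5))/(-2*z - 2), still 0/0.
After 2 applications of L'Hôpital's rule the quotient is (25*e^(-5*z - 5))/(-2); substituting z = -1 gives -25/2.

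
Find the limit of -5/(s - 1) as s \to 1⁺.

-∞

As s → 1⁺, (s - 1) → 0⁺, so (s - 1)^1 → 0⁺ and -5/(s - 1)^1 → -∞.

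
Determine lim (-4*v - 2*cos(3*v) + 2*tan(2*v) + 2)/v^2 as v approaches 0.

Substitution gives 0/0 (the numerator vanishes to order 2).
Expand each term to order v^2: the coefficient of v^2 in -2·cos(3v) is 9 and in 2·tan(2v) is 0.
Lower-order terms cancel with the polynomial part, so the numerator is (9)·v^2 + o(v^2), and the limit is (9)/(1) = 9.

9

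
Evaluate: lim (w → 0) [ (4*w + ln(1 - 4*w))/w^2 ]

-8

Direct substitution gives 0/0.
Apply L'Hôpital: lim (4 - 4/(1 - 4*w))/(2*w), still 0/0.
After 2 applications of L'Hôpital's rule the quotient is (-16/(1 - 4*w)^2)/(2); substituting w = 0 gives -8.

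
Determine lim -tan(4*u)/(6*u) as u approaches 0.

-2/3

Substitution gives 0/0.
Since tan(θ)/θ → 1 as θ → 0, tan(4u)/(4u) → 1 and the limit is 4/(-6) = -2/3.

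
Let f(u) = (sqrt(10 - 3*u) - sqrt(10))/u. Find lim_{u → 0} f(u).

A 0/0 form; rationalise with √(10 - 3u) + √10. This collapses the numerator to -3u, leaving -3/(√(10 - 3u) + √10) → -3/(2√10) = -3*√(10)/20.

-3*√(10)/20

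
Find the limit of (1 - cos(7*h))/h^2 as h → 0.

49/2

Substitution gives 0/0.
Use (1 − cos u)/u² → 1/2 with u = 7h: the limit is 7²/(2·1) = 49/2.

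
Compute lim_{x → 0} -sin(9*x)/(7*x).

-9/7

Substitution gives 0/0.
Write it as (9/(-7))·sin(9x)/(9x); since sin(u)/u → 1, the limit is -9/7.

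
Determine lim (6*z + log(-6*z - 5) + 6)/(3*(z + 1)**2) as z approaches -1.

-6

Direct substitution gives 0/0.
Apply L'Hôpital: lim (6 - 6/(-6*z - 5))/(6*z + 6), still 0/0.
After 2 applications of L'Hôpital's rule the quotient is (-36/(-6*z - 5)^2)/(6); substituting z = -1 gives -6.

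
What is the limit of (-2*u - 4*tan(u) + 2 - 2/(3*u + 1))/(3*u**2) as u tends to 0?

Substitution gives 0/0 (the numerator vanishes to order 2).
Expand each term to order u^2: the coefficient of u^2 in -2·1/(1 + 3u) is -18 and in -4·tan(u) is 0.
Lower-order terms cancel with the polynomial part, so the numerator is (-18)·u^2 + o(u^2), and the limit is (-18)/(3) = -6.

-6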